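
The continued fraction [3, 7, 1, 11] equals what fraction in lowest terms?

Fold from the inside: start with 11/1.
  1 + 1/11 = 12/11
  7 + 11/12 = 95/12
  3 + 12/95 = 297/95

297/95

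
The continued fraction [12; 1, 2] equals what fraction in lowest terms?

38/3

Using pₖ = aₖpₖ₋₁ + pₖ₋₂ and qₖ = aₖqₖ₋₁ + qₖ₋₂:
  k=0: a=12, p=12, q=1
  k=1: a=1, p=13, q=1
  k=2: a=2, p=38, q=3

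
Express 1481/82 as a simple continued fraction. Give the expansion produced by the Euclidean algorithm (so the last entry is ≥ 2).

[18; 16, 2, 2]

1481 = 18×82 + 5
82 = 16×5 + 2
5 = 2×2 + 1
2 = 2×1 + 0  (stop)
So 1481/82 = [18; 16, 2, 2].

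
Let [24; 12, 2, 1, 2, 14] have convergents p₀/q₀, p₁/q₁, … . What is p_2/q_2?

602/25

Using pₖ = aₖpₖ₋₁ + pₖ₋₂, qₖ = aₖqₖ₋₁ + qₖ₋₂ (with p₋₁=1, p₋₂=0, q₋₁=0, q₋₂=1):
  k=0: a=24, p=24, q=1
  k=1: a=12, p=289, q=12
  k=2: a=2, p=602, q=25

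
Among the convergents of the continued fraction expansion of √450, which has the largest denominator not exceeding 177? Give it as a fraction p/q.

2885/136

√450 = [21; 4, 1, 2, 4, 2, 1, 4, 42, …] (period length 8).
Convergents:
  p_0/q_0 = 21/1
  p_1/q_1 = 85/4
  p_2/q_2 = 106/5
  p_3/q_3 = 297/14
  p_4/q_4 = 1294/61
  p_5/q_5 = 2885/136
  p_6/q_6 = 4179/197
q_5 = 136 ≤ 177 < 197 = q_6, so the answer is 2885/136.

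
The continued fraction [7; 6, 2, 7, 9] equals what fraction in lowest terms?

6339/886

Fold from the inside: start with 9/1.
  7 + 1/9 = 64/9
  2 + 9/64 = 137/64
  6 + 64/137 = 886/137
  7 + 137/886 = 6339/886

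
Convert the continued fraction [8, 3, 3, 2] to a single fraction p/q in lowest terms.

Fold from the inside: start with 2/1.
  3 + 1/2 = 7/2
  3 + 2/7 = 23/7
  8 + 7/23 = 191/23

191/23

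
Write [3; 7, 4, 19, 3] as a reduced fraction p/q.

Fold from the inside: start with 3/1.
  19 + 1/3 = 58/3
  4 + 3/58 = 235/58
  7 + 58/235 = 1703/235
  3 + 235/1703 = 5344/1703

5344/1703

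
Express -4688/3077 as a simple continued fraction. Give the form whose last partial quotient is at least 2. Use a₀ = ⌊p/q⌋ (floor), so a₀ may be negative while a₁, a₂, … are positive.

[-2; 2, 10, 9, 16]

-4688 = -2×3077 + 1466
3077 = 2×1466 + 145
1466 = 10×145 + 16
145 = 9×16 + 1
16 = 16×1 + 0  (stop)
So -4688/3077 = [-2; 2, 10, 9, 16].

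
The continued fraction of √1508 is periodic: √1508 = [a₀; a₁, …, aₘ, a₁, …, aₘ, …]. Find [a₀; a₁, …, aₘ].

a₀ = ⌊√1508⌋ = 38.
With m₀=0, d₀=1 and mₖ₊₁ = dₖaₖ − mₖ, dₖ₊₁ = (n − mₖ₊₁²)/dₖ, aₖ₊₁ = ⌊(a₀+mₖ₊₁)/dₖ₊₁⌋:
  k=1: m=38, d=64, a=1
  k=2: m=26, d=13, a=4
  k=3: m=26, d=64, a=1
  k=4: m=38, d=1, a=76
d=1 and a=2a₀=76 at k=4, so the next step gives (m, d) = (38, 64) again — its k=1 value — and the period has length 4.

[38; 1, 4, 1, 76]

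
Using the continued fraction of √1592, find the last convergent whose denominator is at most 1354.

√1592 = [39; 1, 8, 1, 78, …] (period length 4).
Convergents:
  p_0/q_0 = 39/1
  p_1/q_1 = 40/1
  p_2/q_2 = 359/9
  p_3/q_3 = 399/10
  p_4/q_4 = 31481/789
  p_5/q_5 = 31880/799
  p_6/q_6 = 286521/7181
q_5 = 799 ≤ 1354 < 7181 = q_6, so the answer is 31880/799.

31880/799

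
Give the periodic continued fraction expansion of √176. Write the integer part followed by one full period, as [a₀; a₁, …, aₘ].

a₀ = ⌊√176⌋ = 13.
With m₀=0, d₀=1 and mₖ₊₁ = dₖaₖ − mₖ, dₖ₊₁ = (n − mₖ₊₁²)/dₖ, aₖ₊₁ = ⌊(a₀+mₖ₊₁)/dₖ₊₁⌋:
  k=1: m=13, d=7, a=3
  k=2: m=8, d=16, a=1
  k=3: m=8, d=7, a=3
  k=4: m=13, d=1, a=26
d=1 and a=2a₀=26 at k=4, so the next step gives (m, d) = (13, 7) again — its k=1 value — and the period has length 4.

[13; 3, 1, 3, 26]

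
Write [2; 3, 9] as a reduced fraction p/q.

Using pₖ = aₖpₖ₋₁ + pₖ₋₂ and qₖ = aₖqₖ₋₁ + qₖ₋₂:
  k=0: a=2, p=2, q=1
  k=1: a=3, p=7, q=3
  k=2: a=9, p=65, q=28

65/28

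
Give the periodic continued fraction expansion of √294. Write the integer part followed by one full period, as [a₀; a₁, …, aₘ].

[17; 6, 1, 4, 1, 6, 34]

a₀ = ⌊√294⌋ = 17.
With m₀=0, d₀=1 and mₖ₊₁ = dₖaₖ − mₖ, dₖ₊₁ = (n − mₖ₊₁²)/dₖ, aₖ₊₁ = ⌊(a₀+mₖ₊₁)/dₖ₊₁⌋:
  k=1: m=17, d=5, a=6
  k=2: m=13, d=25, a=1
  k=3: m=12, d=6, a=4
  k=4: m=12, d=25, a=1
  k=5: m=13, d=5, a=6
  k=6: m=17, d=1, a=34
d=1 and a=2a₀=34 at k=6, so the next step gives (m, d) = (17, 5) again — its k=1 value — and the period has length 6.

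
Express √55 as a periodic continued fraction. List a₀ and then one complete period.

a₀ = ⌊√55⌋ = 7.
With m₀=0, d₀=1 and mₖ₊₁ = dₖaₖ − mₖ, dₖ₊₁ = (n − mₖ₊₁²)/dₖ, aₖ₊₁ = ⌊(a₀+mₖ₊₁)/dₖ₊₁⌋:
  k=1: m=7, d=6, a=2
  k=2: m=5, d=5, a=2
  k=3: m=5, d=6, a=2
  k=4: m=7, d=1, a=14
d=1 and a=2a₀=14 at k=4, so the next step gives (m, d) = (7, 6) again — its k=1 value — and the period has length 4.

[7; 2, 2, 2, 14]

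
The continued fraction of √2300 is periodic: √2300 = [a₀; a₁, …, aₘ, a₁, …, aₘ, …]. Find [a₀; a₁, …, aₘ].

[47; 1, 22, 1, 94]

a₀ = ⌊√2300⌋ = 47.
With m₀=0, d₀=1 and mₖ₊₁ = dₖaₖ − mₖ, dₖ₊₁ = (n − mₖ₊₁²)/dₖ, aₖ₊₁ = ⌊(a₀+mₖ₊₁)/dₖ₊₁⌋:
  k=1: m=47, d=91, a=1
  k=2: m=44, d=4, a=22
  k=3: m=44, d=91, a=1
  k=4: m=47, d=1, a=94
d=1 and a=2a₀=94 at k=4, so the next step gives (m, d) = (47, 91) again — its k=1 value — and the period has length 4.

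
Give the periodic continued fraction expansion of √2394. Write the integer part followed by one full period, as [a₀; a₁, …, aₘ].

a₀ = ⌊√2394⌋ = 48.
With m₀=0, d₀=1 and mₖ₊₁ = dₖaₖ − mₖ, dₖ₊₁ = (n − mₖ₊₁²)/dₖ, aₖ₊₁ = ⌊(a₀+mₖ₊₁)/dₖ₊₁⌋:
  k=1: m=48, d=90, a=1
  k=2: m=42, d=7, a=12
  k=3: m=42, d=90, a=1
  k=4: m=48, d=1, a=96
d=1 and a=2a₀=96 at k=4, so the next step gives (m, d) = (48, 90) again — its k=1 value — and the period has length 4.

[48; 1, 12, 1, 96]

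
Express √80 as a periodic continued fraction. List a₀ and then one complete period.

[8; 1, 16]

a₀ = ⌊√80⌋ = 8.
With m₀=0, d₀=1 and mₖ₊₁ = dₖaₖ − mₖ, dₖ₊₁ = (n − mₖ₊₁²)/dₖ, aₖ₊₁ = ⌊(a₀+mₖ₊₁)/dₖ₊₁⌋:
  k=1: m=8, d=16, a=1
  k=2: m=8, d=1, a=16
d=1 and a=2a₀=16 at k=2, so the next step gives (m, d) = (8, 16) again — its k=1 value — and the period has length 2.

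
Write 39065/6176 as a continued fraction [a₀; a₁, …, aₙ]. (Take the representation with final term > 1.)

39065 = 6×6176 + 2009
6176 = 3×2009 + 149
2009 = 13×149 + 72
149 = 2×72 + 5
72 = 14×5 + 2
5 = 2×2 + 1
2 = 2×1 + 0  (stop)
So 39065/6176 = [6; 3, 13, 2, 14, 2, 2].

[6; 3, 13, 2, 14, 2, 2]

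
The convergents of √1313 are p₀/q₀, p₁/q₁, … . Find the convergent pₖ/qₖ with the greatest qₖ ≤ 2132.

√1313 = [36; 4, 4, 72, …] (period length 3).
Convergents:
  p_0/q_0 = 36/1
  p_1/q_1 = 145/4
  p_2/q_2 = 616/17
  p_3/q_3 = 44497/1228
  p_4/q_4 = 178604/4929
q_3 = 1228 ≤ 2132 < 4929 = q_4, so the answer is 44497/1228.

44497/1228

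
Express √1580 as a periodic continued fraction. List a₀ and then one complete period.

[39; 1, 2, 1, 78]

a₀ = ⌊√1580⌋ = 39.
With m₀=0, d₀=1 and mₖ₊₁ = dₖaₖ − mₖ, dₖ₊₁ = (n − mₖ₊₁²)/dₖ, aₖ₊₁ = ⌊(a₀+mₖ₊₁)/dₖ₊₁⌋:
  k=1: m=39, d=59, a=1
  k=2: m=20, d=20, a=2
  k=3: m=20, d=59, a=1
  k=4: m=39, d=1, a=78
d=1 and a=2a₀=78 at k=4, so the next step gives (m, d) = (39, 59) again — its k=1 value — and the period has length 4.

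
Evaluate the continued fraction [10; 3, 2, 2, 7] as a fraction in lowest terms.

1297/126

Using pₖ = aₖpₖ₋₁ + pₖ₋₂ and qₖ = aₖqₖ₋₁ + qₖ₋₂:
  k=0: a=10, p=10, q=1
  k=1: a=3, p=31, q=3
  k=2: a=2, p=72, q=7
  k=3: a=2, p=175, q=17
  k=4: a=7, p=1297, q=126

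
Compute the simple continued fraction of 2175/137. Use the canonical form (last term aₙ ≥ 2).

2175 = 15·137 + 120
137 = 1·120 + 17
120 = 7·17 + 1
17 = 17·1 + 0  (stop)
So 2175/137 = [15; 1, 7, 17].

[15; 1, 7, 17]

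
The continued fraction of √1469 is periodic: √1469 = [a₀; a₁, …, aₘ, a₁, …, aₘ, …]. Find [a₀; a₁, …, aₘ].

[38; 3, 18, 1, 4, 1, 18, 3, 76]

a₀ = ⌊√1469⌋ = 38.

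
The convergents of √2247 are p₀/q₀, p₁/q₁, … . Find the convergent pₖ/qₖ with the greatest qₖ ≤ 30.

√2247 = [47; 2, 2, 15, 2, 2, 94, …] (period length 6).
Convergents:
  p_0/q_0 = 47/1
  p_1/q_1 = 95/2
  p_2/q_2 = 237/5
  p_3/q_3 = 3650/77
q_2 = 5 ≤ 30 < 77 = q_3, so the answer is 237/5.

237/5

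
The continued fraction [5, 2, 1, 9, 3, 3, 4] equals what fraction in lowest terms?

Fold from the inside: start with 4/1.
  3 + 1/4 = 13/4
  3 + 4/13 = 43/13
  9 + 13/43 = 400/43
  1 + 43/400 = 443/400
  2 + 400/443 = 1286/443
  5 + 443/1286 = 6873/1286

6873/1286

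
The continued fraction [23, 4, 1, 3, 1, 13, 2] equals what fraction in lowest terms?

Using pₖ = aₖpₖ₋₁ + pₖ₋₂ and qₖ = aₖqₖ₋₁ + qₖ₋₂:
  k=0: a=23, p=23, q=1
  k=1: a=4, p=93, q=4
  k=2: a=1, p=116, q=5
  k=3: a=3, p=441, q=19
  k=4: a=1, p=557, q=24
  k=5: a=13, p=7682, q=331
  k=6: a=2, p=15921, q=686

15921/686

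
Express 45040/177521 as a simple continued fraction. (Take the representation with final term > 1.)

[0; 3, 1, 16, 14, 1, 10, 16]

45040 = 0×177521 + 45040
177521 = 3×45040 + 42401
45040 = 1×42401 + 2639
42401 = 16×2639 + 177
2639 = 14×177 + 161
177 = 1×161 + 16
161 = 10×16 + 1
16 = 16×1 + 0  (stop)
So 45040/177521 = [0; 3, 1, 16, 14, 1, 10, 16].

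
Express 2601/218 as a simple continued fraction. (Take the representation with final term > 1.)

[11; 1, 13, 1, 1, 7]

2601 = 11·218 + 203
218 = 1·203 + 15
203 = 13·15 + 8
15 = 1·8 + 7
8 = 1·7 + 1
7 = 7·1 + 0  (stop)
So 2601/218 = [11; 1, 13, 1, 1, 7].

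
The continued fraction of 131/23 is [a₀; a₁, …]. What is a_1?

1

131 = 5·23 + 16   →  a_0 = 5
23 = 1·16 + 7   →  a_1 = 1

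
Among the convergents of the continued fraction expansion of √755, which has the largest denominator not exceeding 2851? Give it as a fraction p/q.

65863/2397

√755 = [27; 2, 10, 2, 54, …] (period length 4).
Convergents:
  p_0/q_0 = 27/1
  p_1/q_1 = 55/2
  p_2/q_2 = 577/21
  p_3/q_3 = 1209/44
  p_4/q_4 = 65863/2397
  p_5/q_5 = 132935/4838
q_4 = 2397 ≤ 2851 < 4838 = q_5, so the answer is 65863/2397.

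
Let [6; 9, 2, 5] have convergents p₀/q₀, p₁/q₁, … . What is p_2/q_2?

116/19

Using pₖ = aₖpₖ₋₁ + pₖ₋₂, qₖ = aₖqₖ₋₁ + qₖ₋₂ (with p₋₁=1, p₋₂=0, q₋₁=0, q₋₂=1):
  k=0: a=6, p=6, q=1
  k=1: a=9, p=55, q=9
  k=2: a=2, p=116, q=19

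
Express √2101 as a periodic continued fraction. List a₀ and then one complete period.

a₀ = ⌊√2101⌋ = 45.

[45; 1, 5, 8, 5, 1, 90]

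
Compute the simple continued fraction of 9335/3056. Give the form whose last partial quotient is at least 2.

9335 = 3·3056 + 167
3056 = 18·167 + 50
167 = 3·50 + 17
50 = 2·17 + 16
17 = 1·16 + 1
16 = 16·1 + 0  (stop)
So 9335/3056 = [3; 18, 3, 2, 1, 16].

[3; 18, 3, 2, 1, 16]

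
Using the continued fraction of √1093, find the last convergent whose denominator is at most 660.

18018/545

√1093 = [33; 16, 1, 1, 16, 66, …] (period length 5).
Convergents:
  p_0/q_0 = 33/1
  p_1/q_1 = 529/16
  p_2/q_2 = 562/17
  p_3/q_3 = 1091/33
  p_4/q_4 = 18018/545
  p_5/q_5 = 1190279/36003
q_4 = 545 ≤ 660 < 36003 = q_5, so the answer is 18018/545.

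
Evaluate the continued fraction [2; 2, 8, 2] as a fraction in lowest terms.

89/36

Fold from the inside: start with 2/1.
  8 + 1/2 = 17/2
  2 + 2/17 = 36/17
  2 + 17/36 = 89/36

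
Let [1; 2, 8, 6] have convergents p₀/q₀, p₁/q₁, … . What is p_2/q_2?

25/17

Using pₖ = aₖpₖ₋₁ + pₖ₋₂, qₖ = aₖqₖ₋₁ + qₖ₋₂ (with p₋₁=1, p₋₂=0, q₋₁=0, q₋₂=1):
  k=0: a=1, p=1, q=1
  k=1: a=2, p=3, q=2
  k=2: a=8, p=25, q=17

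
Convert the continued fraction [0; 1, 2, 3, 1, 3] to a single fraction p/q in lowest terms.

34/49

Fold from the inside: start with 3/1.
  1 + 1/3 = 4/3
  3 + 3/4 = 15/4
  2 + 4/15 = 34/15
  1 + 15/34 = 49/34
  0 + 34/49 = 34/49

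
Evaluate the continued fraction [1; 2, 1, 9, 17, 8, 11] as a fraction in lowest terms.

Using pₖ = aₖpₖ₋₁ + pₖ₋₂ and qₖ = aₖqₖ₋₁ + qₖ₋₂:
  k=0: a=1, p=1, q=1
  k=1: a=2, p=3, q=2
  k=2: a=1, p=4, q=3
  k=3: a=9, p=39, q=29
  k=4: a=17, p=667, q=496
  k=5: a=8, p=5375, q=3997
  k=6: a=11, p=59792, q=44463

59792/44463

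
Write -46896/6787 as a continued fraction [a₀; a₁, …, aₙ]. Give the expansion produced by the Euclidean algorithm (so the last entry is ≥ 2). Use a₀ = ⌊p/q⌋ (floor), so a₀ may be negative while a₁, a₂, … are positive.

[-7; 11, 13, 1, 13, 1, 2]

-46896 = -7*6787 + 613
6787 = 11*613 + 44
613 = 13*44 + 41
44 = 1*41 + 3
41 = 13*3 + 2
3 = 1*2 + 1
2 = 2*1 + 0  (stop)
So -46896/6787 = [-7; 11, 13, 1, 13, 1, 2].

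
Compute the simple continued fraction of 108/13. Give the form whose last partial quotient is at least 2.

108 = 8·13 + 4
13 = 3·4 + 1
4 = 4·1 + 0  (stop)
So 108/13 = [8; 3, 4].

[8; 3, 4]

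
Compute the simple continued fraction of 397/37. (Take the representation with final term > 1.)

397 = 10*37 + 27
37 = 1*27 + 10
27 = 2*10 + 7
10 = 1*7 + 3
7 = 2*3 + 1
3 = 3*1 + 0  (stop)
So 397/37 = [10; 1, 2, 1, 2, 3].

[10; 1, 2, 1, 2, 3]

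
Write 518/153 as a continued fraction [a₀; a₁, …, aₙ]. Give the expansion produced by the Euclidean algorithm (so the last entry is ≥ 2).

518 = 3×153 + 59
153 = 2×59 + 35
59 = 1×35 + 24
35 = 1×24 + 11
24 = 2×11 + 2
11 = 5×2 + 1
2 = 2×1 + 0  (stop)
So 518/153 = [3; 2, 1, 1, 2, 5, 2].

[3; 2, 1, 1, 2, 5, 2]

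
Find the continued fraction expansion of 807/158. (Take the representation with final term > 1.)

807 = 5×158 + 17
158 = 9×17 + 5
17 = 3×5 + 2
5 = 2×2 + 1
2 = 2×1 + 0  (stop)
So 807/158 = [5; 9, 3, 2, 2].

[5; 9, 3, 2, 2]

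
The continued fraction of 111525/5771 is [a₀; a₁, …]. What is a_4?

111525 = 19·5771 + 1876   →  a_0 = 19
5771 = 3·1876 + 143   →  a_1 = 3
1876 = 13·143 + 17   →  a_2 = 13
143 = 8·17 + 7   →  a_3 = 8
17 = 2·7 + 3   →  a_4 = 2

2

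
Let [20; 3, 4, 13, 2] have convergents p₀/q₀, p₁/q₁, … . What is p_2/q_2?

264/13

Using pₖ = aₖpₖ₋₁ + pₖ₋₂, qₖ = aₖqₖ₋₁ + qₖ₋₂ (with p₋₁=1, p₋₂=0, q₋₁=0, q₋₂=1):
  k=0: a=20, p=20, q=1
  k=1: a=3, p=61, q=3
  k=2: a=4, p=264, q=13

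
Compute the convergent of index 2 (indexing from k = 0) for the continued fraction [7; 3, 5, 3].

117/16

Using pₖ = aₖpₖ₋₁ + pₖ₋₂, qₖ = aₖqₖ₋₁ + qₖ₋₂ (with p₋₁=1, p₋₂=0, q₋₁=0, q₋₂=1):
  k=0: a=7, p=7, q=1
  k=1: a=3, p=22, q=3
  k=2: a=5, p=117, q=16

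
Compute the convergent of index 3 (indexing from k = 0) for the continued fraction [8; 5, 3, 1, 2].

Using pₖ = aₖpₖ₋₁ + pₖ₋₂, qₖ = aₖqₖ₋₁ + qₖ₋₂ (with p₋₁=1, p₋₂=0, q₋₁=0, q₋₂=1):
  k=0: a=8, p=8, q=1
  k=1: a=5, p=41, q=5
  k=2: a=3, p=131, q=16
  k=3: a=1, p=172, q=21

172/21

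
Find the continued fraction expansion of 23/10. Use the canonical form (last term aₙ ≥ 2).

[2; 3, 3]

23 = 2*10 + 3
10 = 3*3 + 1
3 = 3*1 + 0  (stop)
So 23/10 = [2; 3, 3].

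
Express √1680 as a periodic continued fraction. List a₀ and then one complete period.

a₀ = ⌊√1680⌋ = 40.
With m₀=0, d₀=1 and mₖ₊₁ = dₖaₖ − mₖ, dₖ₊₁ = (n − mₖ₊₁²)/dₖ, aₖ₊₁ = ⌊(a₀+mₖ₊₁)/dₖ₊₁⌋:
  k=1: m=40, d=80, a=1
  k=2: m=40, d=1, a=80
d=1 and a=2a₀=80 at k=2, so the next step gives (m, d) = (40, 80) again — its k=1 value — and the period has length 2.

[40; 1, 80]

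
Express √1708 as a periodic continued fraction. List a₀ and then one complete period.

[41; 3, 20, 3, 82]

a₀ = ⌊√1708⌋ = 41.
With m₀=0, d₀=1 and mₖ₊₁ = dₖaₖ − mₖ, dₖ₊₁ = (n − mₖ₊₁²)/dₖ, aₖ₊₁ = ⌊(a₀+mₖ₊₁)/dₖ₊₁⌋:
  k=1: m=41, d=27, a=3
  k=2: m=40, d=4, a=20
  k=3: m=40, d=27, a=3
  k=4: m=41, d=1, a=82
d=1 and a=2a₀=82 at k=4, so the next step gives (m, d) = (41, 27) again — its k=1 value — and the period has length 4.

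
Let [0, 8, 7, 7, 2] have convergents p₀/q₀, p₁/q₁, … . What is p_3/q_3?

50/407

Using pₖ = aₖpₖ₋₁ + pₖ₋₂, qₖ = aₖqₖ₋₁ + qₖ₋₂ (with p₋₁=1, p₋₂=0, q₋₁=0, q₋₂=1):
  k=0: a=0, p=0, q=1
  k=1: a=8, p=1, q=8
  k=2: a=7, p=7, q=57
  k=3: a=7, p=50, q=407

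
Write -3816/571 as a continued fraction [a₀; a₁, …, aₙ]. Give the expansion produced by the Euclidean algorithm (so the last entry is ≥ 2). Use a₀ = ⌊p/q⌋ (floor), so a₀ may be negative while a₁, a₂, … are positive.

-3816 = -7×571 + 181
571 = 3×181 + 28
181 = 6×28 + 13
28 = 2×13 + 2
13 = 6×2 + 1
2 = 2×1 + 0  (stop)
So -3816/571 = [-7; 3, 6, 2, 6, 2].

[-7; 3, 6, 2, 6, 2]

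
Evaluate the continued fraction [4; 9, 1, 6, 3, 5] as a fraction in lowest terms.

Fold from the inside: start with 5/1.
  3 + 1/5 = 16/5
  6 + 5/16 = 101/16
  1 + 16/101 = 117/101
  9 + 101/117 = 1154/117
  4 + 117/1154 = 4733/1154

4733/1154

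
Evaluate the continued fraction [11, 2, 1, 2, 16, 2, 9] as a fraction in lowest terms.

29129/2561

Using pₖ = aₖpₖ₋₁ + pₖ₋₂ and qₖ = aₖqₖ₋₁ + qₖ₋₂:
  k=0: a=11, p=11, q=1
  k=1: a=2, p=23, q=2
  k=2: a=1, p=34, q=3
  k=3: a=2, p=91, q=8
  k=4: a=16, p=1490, q=131
  k=5: a=2, p=3071, q=270
  k=6: a=9, p=29129, q=2561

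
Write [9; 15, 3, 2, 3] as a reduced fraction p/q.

3327/367

Fold from the inside: start with 3/1.
  2 + 1/3 = 7/3
  3 + 3/7 = 24/7
  15 + 7/24 = 367/24
  9 + 24/367 = 3327/367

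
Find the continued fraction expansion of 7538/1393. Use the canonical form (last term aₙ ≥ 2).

[5; 2, 2, 3, 7, 1, 9]

7538 = 5×1393 + 573
1393 = 2×573 + 247
573 = 2×247 + 79
247 = 3×79 + 10
79 = 7×10 + 9
10 = 1×9 + 1
9 = 9×1 + 0  (stop)
So 7538/1393 = [5; 2, 2, 3, 7, 1, 9].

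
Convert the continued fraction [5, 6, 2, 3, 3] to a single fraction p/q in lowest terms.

763/148

Using pₖ = aₖpₖ₋₁ + pₖ₋₂ and qₖ = aₖqₖ₋₁ + qₖ₋₂:
  k=0: a=5, p=5, q=1
  k=1: a=6, p=31, q=6
  k=2: a=2, p=67, q=13
  k=3: a=3, p=232, q=45
  k=4: a=3, p=763, q=148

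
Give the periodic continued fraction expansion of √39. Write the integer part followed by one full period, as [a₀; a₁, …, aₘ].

a₀ = ⌊√39⌋ = 6.
With m₀=0, d₀=1 and mₖ₊₁ = dₖaₖ − mₖ, dₖ₊₁ = (n − mₖ₊₁²)/dₖ, aₖ₊₁ = ⌊(a₀+mₖ₊₁)/dₖ₊₁⌋:
  k=1: m=6, d=3, a=4
  k=2: m=6, d=1, a=12
d=1 and a=2a₀=12 at k=2, so the next step gives (m, d) = (6, 3) again — its k=1 value — and the period has length 2.

[6; 4, 12]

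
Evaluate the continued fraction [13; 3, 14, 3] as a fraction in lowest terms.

Fold from the inside: start with 3/1.
  14 + 1/3 = 43/3
  3 + 3/43 = 132/43
  13 + 43/132 = 1759/132

1759/132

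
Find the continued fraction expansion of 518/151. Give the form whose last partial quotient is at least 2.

518 = 3*151 + 65
151 = 2*65 + 21
65 = 3*21 + 2
21 = 10*2 + 1
2 = 2*1 + 0  (stop)
So 518/151 = [3; 2, 3, 10, 2].

[3; 2, 3, 10, 2]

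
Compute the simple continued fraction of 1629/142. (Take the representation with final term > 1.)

[11; 2, 8, 2, 1, 2]

1629 = 11*142 + 67
142 = 2*67 + 8
67 = 8*8 + 3
8 = 2*3 + 2
3 = 1*2 + 1
2 = 2*1 + 0  (stop)
So 1629/142 = [11; 2, 8, 2, 1, 2].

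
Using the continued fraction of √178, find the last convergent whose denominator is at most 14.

40/3

√178 = [13; 2, 1, 12, 1, 2, 26, …] (period length 6).
Convergents:
  p_0/q_0 = 13/1
  p_1/q_1 = 27/2
  p_2/q_2 = 40/3
  p_3/q_3 = 507/38
q_2 = 3 ≤ 14 < 38 = q_3, so the answer is 40/3.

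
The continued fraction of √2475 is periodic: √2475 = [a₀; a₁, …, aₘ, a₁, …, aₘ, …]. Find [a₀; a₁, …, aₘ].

a₀ = ⌊√2475⌋ = 49.

[49; 1, 2, 1, 98]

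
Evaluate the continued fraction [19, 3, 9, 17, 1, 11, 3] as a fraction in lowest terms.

360829/18675

Using pₖ = aₖpₖ₋₁ + pₖ₋₂ and qₖ = aₖqₖ₋₁ + qₖ₋₂:
  k=0: a=19, p=19, q=1
  k=1: a=3, p=58, q=3
  k=2: a=9, p=541, q=28
  k=3: a=17, p=9255, q=479
  k=4: a=1, p=9796, q=507
  k=5: a=11, p=117011, q=6056
  k=6: a=3, p=360829, q=18675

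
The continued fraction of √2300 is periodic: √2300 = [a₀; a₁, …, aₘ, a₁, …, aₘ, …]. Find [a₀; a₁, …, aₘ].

[47; 1, 22, 1, 94]

a₀ = ⌊√2300⌋ = 47.
With m₀=0, d₀=1 and mₖ₊₁ = dₖaₖ − mₖ, dₖ₊₁ = (n − mₖ₊₁²)/dₖ, aₖ₊₁ = ⌊(a₀+mₖ₊₁)/dₖ₊₁⌋:
  k=1: m=47, d=91, a=1
  k=2: m=44, d=4, a=22
  k=3: m=44, d=91, a=1
  k=4: m=47, d=1, a=94
d=1 and a=2a₀=94 at k=4, so the next step gives (m, d) = (47, 91) again — its k=1 value — and the period has length 4.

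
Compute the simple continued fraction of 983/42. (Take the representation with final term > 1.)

983 = 23·42 + 17
42 = 2·17 + 8
17 = 2·8 + 1
8 = 8·1 + 0  (stop)
So 983/42 = [23; 2, 2, 8].

[23; 2, 2, 8]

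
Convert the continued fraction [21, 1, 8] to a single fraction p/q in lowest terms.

197/9

Using pₖ = aₖpₖ₋₁ + pₖ₋₂ and qₖ = aₖqₖ₋₁ + qₖ₋₂:
  k=0: a=21, p=21, q=1
  k=1: a=1, p=22, q=1
  k=2: a=8, p=197, q=9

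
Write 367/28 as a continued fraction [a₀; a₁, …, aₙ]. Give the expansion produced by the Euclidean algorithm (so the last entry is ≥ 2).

367 = 13×28 + 3
28 = 9×3 + 1
3 = 3×1 + 0  (stop)
So 367/28 = [13; 9, 3].

[13; 9, 3]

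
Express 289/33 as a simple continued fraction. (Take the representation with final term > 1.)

[8; 1, 3, 8]

289 = 8×33 + 25
33 = 1×25 + 8
25 = 3×8 + 1
8 = 8×1 + 0  (stop)
So 289/33 = [8; 1, 3, 8].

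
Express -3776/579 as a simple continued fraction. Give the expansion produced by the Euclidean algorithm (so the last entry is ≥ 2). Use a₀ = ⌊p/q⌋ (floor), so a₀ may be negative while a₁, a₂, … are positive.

[-7; 2, 11, 12, 2]

-3776 = -7×579 + 277
579 = 2×277 + 25
277 = 11×25 + 2
25 = 12×2 + 1
2 = 2×1 + 0  (stop)
So -3776/579 = [-7; 2, 11, 12, 2].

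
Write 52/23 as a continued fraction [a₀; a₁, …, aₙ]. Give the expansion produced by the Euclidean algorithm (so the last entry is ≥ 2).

52 = 2·23 + 6
23 = 3·6 + 5
6 = 1·5 + 1
5 = 5·1 + 0  (stop)
So 52/23 = [2; 3, 1, 5].

[2; 3, 1, 5]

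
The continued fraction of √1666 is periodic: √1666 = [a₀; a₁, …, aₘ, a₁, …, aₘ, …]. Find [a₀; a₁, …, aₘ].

a₀ = ⌊√1666⌋ = 40.
With m₀=0, d₀=1 and mₖ₊₁ = dₖaₖ − mₖ, dₖ₊₁ = (n − mₖ₊₁²)/dₖ, aₖ₊₁ = ⌊(a₀+mₖ₊₁)/dₖ₊₁⌋:
  k=1: m=40, d=66, a=1
  k=2: m=26, d=15, a=4
  k=3: m=34, d=34, a=2
  k=4: m=34, d=15, a=4
  k=5: m=26, d=66, a=1
  k=6: m=40, d=1, a=80
d=1 and a=2a₀=80 at k=6, so the next step gives (m, d) = (40, 66) again — its k=1 value — and the period has length 6.

[40; 1, 4, 2, 4, 1, 80]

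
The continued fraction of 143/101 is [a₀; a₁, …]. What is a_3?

143 = 1·101 + 42   →  a_0 = 1
101 = 2·42 + 17   →  a_1 = 2
42 = 2·17 + 8   →  a_2 = 2
17 = 2·8 + 1   →  a_3 = 2

2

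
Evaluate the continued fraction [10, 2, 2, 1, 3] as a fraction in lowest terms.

Using pₖ = aₖpₖ₋₁ + pₖ₋₂ and qₖ = aₖqₖ₋₁ + qₖ₋₂:
  k=0: a=10, p=10, q=1
  k=1: a=2, p=21, q=2
  k=2: a=2, p=52, q=5
  k=3: a=1, p=73, q=7
  k=4: a=3, p=271, q=26

271/26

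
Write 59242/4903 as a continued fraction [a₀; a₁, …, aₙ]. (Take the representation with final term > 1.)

59242 = 12·4903 + 406
4903 = 12·406 + 31
406 = 13·31 + 3
31 = 10·3 + 1
3 = 3·1 + 0  (stop)
So 59242/4903 = [12; 12, 13, 10, 3].

[12; 12, 13, 10, 3]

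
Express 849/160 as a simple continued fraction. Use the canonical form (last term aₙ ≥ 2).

849 = 5*160 + 49
160 = 3*49 + 13
49 = 3*13 + 10
13 = 1*10 + 3
10 = 3*3 + 1
3 = 3*1 + 0  (stop)
So 849/160 = [5; 3, 3, 1, 3, 3].

[5; 3, 3, 1, 3, 3]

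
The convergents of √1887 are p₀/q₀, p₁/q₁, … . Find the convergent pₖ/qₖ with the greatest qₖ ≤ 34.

√1887 = [43; 2, 3, 1, 1, 1, 3, 2, 86, …] (period length 8).
Convergents:
  p_0/q_0 = 43/1
  p_1/q_1 = 87/2
  p_2/q_2 = 304/7
  p_3/q_3 = 391/9
  p_4/q_4 = 695/16
  p_5/q_5 = 1086/25
  p_6/q_6 = 3953/91
q_5 = 25 ≤ 34 < 91 = q_6, so the answer is 1086/25.

1086/25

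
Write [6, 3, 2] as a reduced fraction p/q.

44/7

Fold from the inside: start with 2/1.
  3 + 1/2 = 7/2
  6 + 2/7 = 44/7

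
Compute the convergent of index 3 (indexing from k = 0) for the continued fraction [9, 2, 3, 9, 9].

Using pₖ = aₖpₖ₋₁ + pₖ₋₂, qₖ = aₖqₖ₋₁ + qₖ₋₂ (with p₋₁=1, p₋₂=0, q₋₁=0, q₋₂=1):
  k=0: a=9, p=9, q=1
  k=1: a=2, p=19, q=2
  k=2: a=3, p=66, q=7
  k=3: a=9, p=613, q=65

613/65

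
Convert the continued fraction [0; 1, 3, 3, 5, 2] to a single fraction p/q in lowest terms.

116/151

Using pₖ = aₖpₖ₋₁ + pₖ₋₂ and qₖ = aₖqₖ₋₁ + qₖ₋₂:
  k=0: a=0, p=0, q=1
  k=1: a=1, p=1, q=1
  k=2: a=3, p=3, q=4
  k=3: a=3, p=10, q=13
  k=4: a=5, p=53, q=69
  k=5: a=2, p=116, q=151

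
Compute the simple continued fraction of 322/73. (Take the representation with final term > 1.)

[4; 2, 2, 3, 4]

322 = 4·73 + 30
73 = 2·30 + 13
30 = 2·13 + 4
13 = 3·4 + 1
4 = 4·1 + 0  (stop)
So 322/73 = [4; 2, 2, 3, 4].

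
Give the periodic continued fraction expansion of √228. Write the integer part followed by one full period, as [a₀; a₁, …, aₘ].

a₀ = ⌊√228⌋ = 15.
With m₀=0, d₀=1 and mₖ₊₁ = dₖaₖ − mₖ, dₖ₊₁ = (n − mₖ₊₁²)/dₖ, aₖ₊₁ = ⌊(a₀+mₖ₊₁)/dₖ₊₁⌋:
  k=1: m=15, d=3, a=10
  k=2: m=15, d=1, a=30
d=1 and a=2a₀=30 at k=2, so the next step gives (m, d) = (15, 3) again — its k=1 value — and the period has length 2.

[15; 10, 30]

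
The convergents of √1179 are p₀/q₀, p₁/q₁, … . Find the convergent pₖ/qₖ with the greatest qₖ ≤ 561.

√1179 = [34; 2, 1, 33, 1, 2, 68, …] (period length 6).
Convergents:
  p_0/q_0 = 34/1
  p_1/q_1 = 69/2
  p_2/q_2 = 103/3
  p_3/q_3 = 3468/101
  p_4/q_4 = 3571/104
  p_5/q_5 = 10610/309
  p_6/q_6 = 725051/21116
q_5 = 309 ≤ 561 < 21116 = q_6, so the answer is 10610/309.

10610/309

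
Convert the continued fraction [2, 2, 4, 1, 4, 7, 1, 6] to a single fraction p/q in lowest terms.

7339/2992

Using pₖ = aₖpₖ₋₁ + pₖ₋₂ and qₖ = aₖqₖ₋₁ + qₖ₋₂:
  k=0: a=2, p=2, q=1
  k=1: a=2, p=5, q=2
  k=2: a=4, p=22, q=9
  k=3: a=1, p=27, q=11
  k=4: a=4, p=130, q=53
  k=5: a=7, p=937, q=382
  k=6: a=1, p=1067, q=435
  k=7: a=6, p=7339, q=2992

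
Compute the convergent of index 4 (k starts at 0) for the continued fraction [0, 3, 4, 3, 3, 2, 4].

43/139

Using pₖ = aₖpₖ₋₁ + pₖ₋₂, qₖ = aₖqₖ₋₁ + qₖ₋₂ (with p₋₁=1, p₋₂=0, q₋₁=0, q₋₂=1):
  k=0: a=0, p=0, q=1
  k=1: a=3, p=1, q=3
  k=2: a=4, p=4, q=13
  k=3: a=3, p=13, q=42
  k=4: a=3, p=43, q=139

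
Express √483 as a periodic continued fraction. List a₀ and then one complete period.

[21; 1, 42]

a₀ = ⌊√483⌋ = 21.
With m₀=0, d₀=1 and mₖ₊₁ = dₖaₖ − mₖ, dₖ₊₁ = (n − mₖ₊₁²)/dₖ, aₖ₊₁ = ⌊(a₀+mₖ₊₁)/dₖ₊₁⌋:
  k=1: m=21, d=42, a=1
  k=2: m=21, d=1, a=42
d=1 and a=2a₀=42 at k=2, so the next step gives (m, d) = (21, 42) again — its k=1 value — and the period has length 2.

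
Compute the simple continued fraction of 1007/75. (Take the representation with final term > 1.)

1007 = 13*75 + 32
75 = 2*32 + 11
32 = 2*11 + 10
11 = 1*10 + 1
10 = 10*1 + 0  (stop)
So 1007/75 = [13; 2, 2, 1, 10].

[13; 2, 2, 1, 10]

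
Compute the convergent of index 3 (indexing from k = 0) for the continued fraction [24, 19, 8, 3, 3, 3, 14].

Using pₖ = aₖpₖ₋₁ + pₖ₋₂, qₖ = aₖqₖ₋₁ + qₖ₋₂ (with p₋₁=1, p₋₂=0, q₋₁=0, q₋₂=1):
  k=0: a=24, p=24, q=1
  k=1: a=19, p=457, q=19
  k=2: a=8, p=3680, q=153
  k=3: a=3, p=11497, q=478

11497/478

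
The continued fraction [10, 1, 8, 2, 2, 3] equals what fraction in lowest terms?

1743/160

Using pₖ = aₖpₖ₋₁ + pₖ₋₂ and qₖ = aₖqₖ₋₁ + qₖ₋₂:
  k=0: a=10, p=10, q=1
  k=1: a=1, p=11, q=1
  k=2: a=8, p=98, q=9
  k=3: a=2, p=207, q=19
  k=4: a=2, p=512, q=47
  k=5: a=3, p=1743, q=160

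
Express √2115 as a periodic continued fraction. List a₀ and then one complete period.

[45; 1, 90]

a₀ = ⌊√2115⌋ = 45.
With m₀=0, d₀=1 and mₖ₊₁ = dₖaₖ − mₖ, dₖ₊₁ = (n − mₖ₊₁²)/dₖ, aₖ₊₁ = ⌊(a₀+mₖ₊₁)/dₖ₊₁⌋:
  k=1: m=45, d=90, a=1
  k=2: m=45, d=1, a=90
d=1 and a=2a₀=90 at k=2, so the next step gives (m, d) = (45, 90) again — its k=1 value — and the period has length 2.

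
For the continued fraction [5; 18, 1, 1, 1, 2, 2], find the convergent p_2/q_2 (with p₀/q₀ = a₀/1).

96/19

Using pₖ = aₖpₖ₋₁ + pₖ₋₂, qₖ = aₖqₖ₋₁ + qₖ₋₂ (with p₋₁=1, p₋₂=0, q₋₁=0, q₋₂=1):
  k=0: a=5, p=5, q=1
  k=1: a=18, p=91, q=18
  k=2: a=1, p=96, q=19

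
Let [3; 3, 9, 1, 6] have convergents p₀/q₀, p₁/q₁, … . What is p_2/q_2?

Using pₖ = aₖpₖ₋₁ + pₖ₋₂, qₖ = aₖqₖ₋₁ + qₖ₋₂ (with p₋₁=1, p₋₂=0, q₋₁=0, q₋₂=1):
  k=0: a=3, p=3, q=1
  k=1: a=3, p=10, q=3
  k=2: a=9, p=93, q=28

93/28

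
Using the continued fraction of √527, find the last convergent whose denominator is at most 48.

√527 = [22; 1, 21, 1, 44, …] (period length 4).
Convergents:
  p_0/q_0 = 22/1
  p_1/q_1 = 23/1
  p_2/q_2 = 505/22
  p_3/q_3 = 528/23
  p_4/q_4 = 23737/1034
q_3 = 23 ≤ 48 < 1034 = q_4, so the answer is 528/23.

528/23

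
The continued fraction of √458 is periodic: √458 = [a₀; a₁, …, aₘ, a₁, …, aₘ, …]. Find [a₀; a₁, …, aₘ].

[21; 2, 2, 42]

a₀ = ⌊√458⌋ = 21.
With m₀=0, d₀=1 and mₖ₊₁ = dₖaₖ − mₖ, dₖ₊₁ = (n − mₖ₊₁²)/dₖ, aₖ₊₁ = ⌊(a₀+mₖ₊₁)/dₖ₊₁⌋:
  k=1: m=21, d=17, a=2
  k=2: m=13, d=17, a=2
  k=3: m=21, d=1, a=42
d=1 and a=2a₀=42 at k=3, so the next step gives (m, d) = (21, 17) again — its k=1 value — and the period has length 3.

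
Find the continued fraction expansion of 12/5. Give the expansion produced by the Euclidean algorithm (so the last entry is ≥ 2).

[2; 2, 2]

12 = 2*5 + 2
5 = 2*2 + 1
2 = 2*1 + 0  (stop)
So 12/5 = [2; 2, 2].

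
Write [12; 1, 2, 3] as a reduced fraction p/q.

Fold from the inside: start with 3/1.
  2 + 1/3 = 7/3
  1 + 3/7 = 10/7
  12 + 7/10 = 127/10

127/10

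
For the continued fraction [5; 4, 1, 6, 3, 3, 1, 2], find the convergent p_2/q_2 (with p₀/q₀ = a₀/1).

Using pₖ = aₖpₖ₋₁ + pₖ₋₂, qₖ = aₖqₖ₋₁ + qₖ₋₂ (with p₋₁=1, p₋₂=0, q₋₁=0, q₋₂=1):
  k=0: a=5, p=5, q=1
  k=1: a=4, p=21, q=4
  k=2: a=1, p=26, q=5

26/5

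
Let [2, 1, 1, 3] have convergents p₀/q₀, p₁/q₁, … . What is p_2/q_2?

5/2

Using pₖ = aₖpₖ₋₁ + pₖ₋₂, qₖ = aₖqₖ₋₁ + qₖ₋₂ (with p₋₁=1, p₋₂=0, q₋₁=0, q₋₂=1):
  k=0: a=2, p=2, q=1
  k=1: a=1, p=3, q=1
  k=2: a=1, p=5, q=2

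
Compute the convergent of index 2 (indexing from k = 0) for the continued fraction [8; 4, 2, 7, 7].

74/9

Using pₖ = aₖpₖ₋₁ + pₖ₋₂, qₖ = aₖqₖ₋₁ + qₖ₋₂ (with p₋₁=1, p₋₂=0, q₋₁=0, q₋₂=1):
  k=0: a=8, p=8, q=1
  k=1: a=4, p=33, q=4
  k=2: a=2, p=74, q=9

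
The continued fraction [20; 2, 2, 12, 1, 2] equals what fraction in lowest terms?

Using pₖ = aₖpₖ₋₁ + pₖ₋₂ and qₖ = aₖqₖ₋₁ + qₖ₋₂:
  k=0: a=20, p=20, q=1
  k=1: a=2, p=41, q=2
  k=2: a=2, p=102, q=5
  k=3: a=12, p=1265, q=62
  k=4: a=1, p=1367, q=67
  k=5: a=2, p=3999, q=196

3999/196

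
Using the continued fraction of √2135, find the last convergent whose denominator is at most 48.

√2135 = [46; 4, 1, 5, 1, 4, 92, …] (period length 6).
Convergents:
  p_0/q_0 = 46/1
  p_1/q_1 = 185/4
  p_2/q_2 = 231/5
  p_3/q_3 = 1340/29
  p_4/q_4 = 1571/34
  p_5/q_5 = 7624/165
q_4 = 34 ≤ 48 < 165 = q_5, so the answer is 1571/34.

1571/34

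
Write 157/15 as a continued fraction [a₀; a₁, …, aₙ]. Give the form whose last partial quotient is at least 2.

[10; 2, 7]

157 = 10×15 + 7
15 = 2×7 + 1
7 = 7×1 + 0  (stop)
So 157/15 = [10; 2, 7].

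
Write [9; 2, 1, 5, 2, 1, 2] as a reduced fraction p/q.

1356/145

Using pₖ = aₖpₖ₋₁ + pₖ₋₂ and qₖ = aₖqₖ₋₁ + qₖ₋₂:
  k=0: a=9, p=9, q=1
  k=1: a=2, p=19, q=2
  k=2: a=1, p=28, q=3
  k=3: a=5, p=159, q=17
  k=4: a=2, p=346, q=37
  k=5: a=1, p=505, q=54
  k=6: a=2, p=1356, q=145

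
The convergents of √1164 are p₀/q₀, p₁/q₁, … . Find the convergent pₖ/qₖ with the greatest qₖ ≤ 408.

10167/298

√1164 = [34; 8, 1, 1, 16, 1, 1, 8, 68, …] (period length 8).
Convergents:
  p_0/q_0 = 34/1
  p_1/q_1 = 273/8
  p_2/q_2 = 307/9
  p_3/q_3 = 580/17
  p_4/q_4 = 9587/281
  p_5/q_5 = 10167/298
  p_6/q_6 = 19754/579
q_5 = 298 ≤ 408 < 579 = q_6, so the answer is 10167/298.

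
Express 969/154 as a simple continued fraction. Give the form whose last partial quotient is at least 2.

969 = 6*154 + 45
154 = 3*45 + 19
45 = 2*19 + 7
19 = 2*7 + 5
7 = 1*5 + 2
5 = 2*2 + 1
2 = 2*1 + 0  (stop)
So 969/154 = [6; 3, 2, 2, 1, 2, 2].

[6; 3, 2, 2, 1, 2, 2]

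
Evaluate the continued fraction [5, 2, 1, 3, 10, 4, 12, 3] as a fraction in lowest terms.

93689/17470

Fold from the inside: start with 3/1.
  12 + 1/3 = 37/3
  4 + 3/37 = 151/37
  10 + 37/151 = 1547/151
  3 + 151/1547 = 4792/1547
  1 + 1547/4792 = 6339/4792
  2 + 4792/6339 = 17470/6339
  5 + 6339/17470 = 93689/17470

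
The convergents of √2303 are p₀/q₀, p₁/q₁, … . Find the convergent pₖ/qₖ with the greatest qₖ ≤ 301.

√2303 = [47; 1, 94, …] (period length 2).
Convergents:
  p_0/q_0 = 47/1
  p_1/q_1 = 48/1
  p_2/q_2 = 4559/95
  p_3/q_3 = 4607/96
  p_4/q_4 = 437617/9119
q_3 = 96 ≤ 301 < 9119 = q_4, so the answer is 4607/96.

4607/96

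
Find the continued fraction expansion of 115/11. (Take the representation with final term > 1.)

[10; 2, 5]

115 = 10·11 + 5
11 = 2·5 + 1
5 = 5·1 + 0  (stop)
So 115/11 = [10; 2, 5].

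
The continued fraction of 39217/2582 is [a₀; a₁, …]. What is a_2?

3

39217 = 15·2582 + 487   →  a_0 = 15
2582 = 5·487 + 147   →  a_1 = 5
487 = 3·147 + 46   →  a_2 = 3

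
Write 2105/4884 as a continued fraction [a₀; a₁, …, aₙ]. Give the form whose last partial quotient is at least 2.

2105 = 0*4884 + 2105
4884 = 2*2105 + 674
2105 = 3*674 + 83
674 = 8*83 + 10
83 = 8*10 + 3
10 = 3*3 + 1
3 = 3*1 + 0  (stop)
So 2105/4884 = [0; 2, 3, 8, 8, 3, 3].

[0; 2, 3, 8, 8, 3, 3]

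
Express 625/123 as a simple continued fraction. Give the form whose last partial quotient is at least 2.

625 = 5×123 + 10
123 = 12×10 + 3
10 = 3×3 + 1
3 = 3×1 + 0  (stop)
So 625/123 = [5; 12, 3, 3].

[5; 12, 3, 3]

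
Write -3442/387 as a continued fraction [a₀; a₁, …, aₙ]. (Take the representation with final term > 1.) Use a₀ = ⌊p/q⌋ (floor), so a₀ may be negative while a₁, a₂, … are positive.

[-9; 9, 2, 3, 1, 1, 2]

-3442 = -9×387 + 41
387 = 9×41 + 18
41 = 2×18 + 5
18 = 3×5 + 3
5 = 1×3 + 2
3 = 1×2 + 1
2 = 2×1 + 0  (stop)
So -3442/387 = [-9; 9, 2, 3, 1, 1, 2].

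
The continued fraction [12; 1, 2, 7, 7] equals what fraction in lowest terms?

1991/157

Using pₖ = aₖpₖ₋₁ + pₖ₋₂ and qₖ = aₖqₖ₋₁ + qₖ₋₂:
  k=0: a=12, p=12, q=1
  k=1: a=1, p=13, q=1
  k=2: a=2, p=38, q=3
  k=3: a=7, p=279, q=22
  k=4: a=7, p=1991, q=157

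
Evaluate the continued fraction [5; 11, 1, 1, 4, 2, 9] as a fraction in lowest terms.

Fold from the inside: start with 9/1.
  2 + 1/9 = 19/9
  4 + 9/19 = 85/19
  1 + 19/85 = 104/85
  1 + 85/104 = 189/104
  11 + 104/189 = 2183/189
  5 + 189/2183 = 11104/2183

11104/2183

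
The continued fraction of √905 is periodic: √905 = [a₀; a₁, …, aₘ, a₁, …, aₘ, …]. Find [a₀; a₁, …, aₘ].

[30; 12, 60]

a₀ = ⌊√905⌋ = 30.
With m₀=0, d₀=1 and mₖ₊₁ = dₖaₖ − mₖ, dₖ₊₁ = (n − mₖ₊₁²)/dₖ, aₖ₊₁ = ⌊(a₀+mₖ₊₁)/dₖ₊₁⌋:
  k=1: m=30, d=5, a=12
  k=2: m=30, d=1, a=60
d=1 and a=2a₀=60 at k=2, so the next step gives (m, d) = (30, 5) again — its k=1 value — and the period has length 2.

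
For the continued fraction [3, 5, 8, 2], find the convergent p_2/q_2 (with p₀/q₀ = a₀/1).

Using pₖ = aₖpₖ₋₁ + pₖ₋₂, qₖ = aₖqₖ₋₁ + qₖ₋₂ (with p₋₁=1, p₋₂=0, q₋₁=0, q₋₂=1):
  k=0: a=3, p=3, q=1
  k=1: a=5, p=16, q=5
  k=2: a=8, p=131, q=41

131/41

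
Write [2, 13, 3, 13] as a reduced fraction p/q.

1106/533

Fold from the inside: start with 13/1.
  3 + 1/13 = 40/13
  13 + 13/40 = 533/40
  2 + 40/533 = 1106/533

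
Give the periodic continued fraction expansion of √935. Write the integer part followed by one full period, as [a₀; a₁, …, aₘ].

[30; 1, 1, 2, 1, 2, 1, 1, 60]

a₀ = ⌊√935⌋ = 30.
With m₀=0, d₀=1 and mₖ₊₁ = dₖaₖ − mₖ, dₖ₊₁ = (n − mₖ₊₁²)/dₖ, aₖ₊₁ = ⌊(a₀+mₖ₊₁)/dₖ₊₁⌋:
  k=1: m=30, d=35, a=1
  k=2: m=5, d=26, a=1
  k=3: m=21, d=19, a=2
  k=4: m=17, d=34, a=1
  k=5: m=17, d=19, a=2
  k=6: m=21, d=26, a=1
  k=7: m=5, d=35, a=1
  k=8: m=30, d=1, a=60
d=1 and a=2a₀=60 at k=8, so the next step gives (m, d) = (30, 35) again — its k=1 value — and the period has length 8.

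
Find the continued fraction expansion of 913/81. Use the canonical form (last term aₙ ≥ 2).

913 = 11·81 + 22
81 = 3·22 + 15
22 = 1·15 + 7
15 = 2·7 + 1
7 = 7·1 + 0  (stop)
So 913/81 = [11; 3, 1, 2, 7].

[11; 3, 1, 2, 7]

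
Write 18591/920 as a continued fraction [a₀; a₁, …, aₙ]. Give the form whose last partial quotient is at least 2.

[20; 4, 1, 4, 2, 5, 3]

18591 = 20*920 + 191
920 = 4*191 + 156
191 = 1*156 + 35
156 = 4*35 + 16
35 = 2*16 + 3
16 = 5*3 + 1
3 = 3*1 + 0  (stop)
So 18591/920 = [20; 4, 1, 4, 2, 5, 3].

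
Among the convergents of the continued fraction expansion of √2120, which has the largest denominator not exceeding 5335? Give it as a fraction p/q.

97474/2117

√2120 = [46; 23, 92, …] (period length 2).
Convergents:
  p_0/q_0 = 46/1
  p_1/q_1 = 1059/23
  p_2/q_2 = 97474/2117
  p_3/q_3 = 2242961/48714
q_2 = 2117 ≤ 5335 < 48714 = q_3, so the answer is 97474/2117.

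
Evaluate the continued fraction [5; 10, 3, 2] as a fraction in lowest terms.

367/72

Fold from the inside: start with 2/1.
  3 + 1/2 = 7/2
  10 + 2/7 = 72/7
  5 + 7/72 = 367/72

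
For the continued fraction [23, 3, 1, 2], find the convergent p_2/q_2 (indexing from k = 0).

Using pₖ = aₖpₖ₋₁ + pₖ₋₂, qₖ = aₖqₖ₋₁ + qₖ₋₂ (with p₋₁=1, p₋₂=0, q₋₁=0, q₋₂=1):
  k=0: a=23, p=23, q=1
  k=1: a=3, p=70, q=3
  k=2: a=1, p=93, q=4

93/4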